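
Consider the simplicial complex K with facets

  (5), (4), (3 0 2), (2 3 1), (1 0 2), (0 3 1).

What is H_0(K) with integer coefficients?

H_0 ≅ Z^3.

K has 6 vertices, 6 edges, 4 triangles.
rank ∂_0 = 0, rank ∂_1 = 3 ⇒ b_0 = 6 − 0 − 3 = 3; all invariant factors of ∂_1 are 1 so no torsion. So H_0 = Z^3.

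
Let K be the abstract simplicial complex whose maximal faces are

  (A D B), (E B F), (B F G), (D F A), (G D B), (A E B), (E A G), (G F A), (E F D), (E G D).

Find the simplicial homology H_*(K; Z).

H_0 = Z,  H_1 = Z/2Z,  H_2 = 0.

We work with the vertex ordering A < B < D < E < F < G. The simplices of K, each written with vertices in increasing order, are:

  0-simplices (6): A, B, D, E, F, G
  1-simplices (15): AB, AD, AE, AF, AG, BD, BE, BF, BG, DE, DF, DG, EF, EG, FG
  2-simplices (10): ABD, ABE, ADF, AEG, AFG, BDG, BEF, BFG, DEF, DEG

giving chain groups C_0 ≅ Z^6, C_1 ≅ Z^15, C_2 ≅ Z^10.

∂_1: C_1 → C_0 is given by ∂[p,q] = [q] − [p]. For instance
  ∂BD = D − B.
The resulting 6×15 matrix has rank 5, and its Smith normal form has invariant factors (1,1,1,1,1).

Boundary ∂_2: C_2 → C_1 sends each 2-simplex [p,q,r] to [q,r] − [p,r] + [p,q]. For instance
  ∂DEF = EF − DF + DE,
  ∂BEF = EF − BF + BE.
The resulting 15×10 matrix has rank 10, and its Smith normal form has invariant factors (1,1,1,1,1,1,1,1,1,2).

Computing H_k = (kernel of ∂_k) / (image of ∂_{k+1}):

  H_0: rank C_0 − rank ∂_1 = 6 − 5 = 1, and the invariant factors of ∂_1 are all 1, so H_0 = Z.
  H_1: rank ker ∂_1 − rank ∂_2 = (15 − 5) − 10 = 0, and ∂_2 has invariant factor 2 > 1, so H_1 = Z/2Z.
  H_2: rank ker ∂_2 − rank ∂_3 = (10 − 10) − 0 = 0, and there is no ∂_3, so H_2 = 0.

As a check, the Euler characteristic is 6 − 15 + 10 = 1, which agrees with 1 − 0 + 0 = 1.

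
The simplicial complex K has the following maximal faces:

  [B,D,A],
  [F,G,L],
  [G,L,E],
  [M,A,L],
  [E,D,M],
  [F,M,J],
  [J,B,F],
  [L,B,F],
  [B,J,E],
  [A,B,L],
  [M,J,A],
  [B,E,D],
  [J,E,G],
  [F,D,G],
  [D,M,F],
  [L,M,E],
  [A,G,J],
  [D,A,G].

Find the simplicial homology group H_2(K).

We work with the vertex ordering A < B < D < E < F < G < J < L < M. The simplices of K, each written with vertices in increasing order, are:

  0-simplices (9): A, B, D, E, F, G, J, L, M
  1-simplices (27): AB, AD, AG, AJ, AL, AM, BD, BE, BF, BJ, BL, DE, DF, DG, DM, EG, EJ, EL, EM, FG, FJ, FL, FM, GJ, GL, JM, LM
  2-simplices (18): ABD, ABL, ADG, AGJ, AJM, ALM, BDE, BEJ, BFJ, BFL, DEM, DFG, DFM, EGJ, EGL, ELM, FGL, FJM

Hence C_0 ≅ Z^9, C_1 ≅ Z^27, C_2 ≅ Z^18.

The boundary map ∂_1: C_1 → C_0 is given by ∂[p,q] = [q] − [p].
As a 9×27 matrix over Z this has rank 8, with invariant factors (1,1,1,1,1,1,1,1).

∂_2: C_2 → C_1 sends each 2-simplex [p,q,r] to [q,r] − [p,r] + [p,q]. For instance
  ∂DFM = FM − DM + DF,
  ∂ALM = LM − AM + AL.
As a 27×18 matrix over Z this has rank 17, with invariant factors (1,1,1,1,1,1,1,1,1,1,1,1,1,1,1,1,1).

Computing H_k = (kernel of ∂_k) / (image of ∂_{k+1}):

  H_2: rank ker ∂_2 − rank ∂_3 = (18 − 17) − 0 = 1, and there is no ∂_3, so H_2 ≅ Z.

H_2 = Z.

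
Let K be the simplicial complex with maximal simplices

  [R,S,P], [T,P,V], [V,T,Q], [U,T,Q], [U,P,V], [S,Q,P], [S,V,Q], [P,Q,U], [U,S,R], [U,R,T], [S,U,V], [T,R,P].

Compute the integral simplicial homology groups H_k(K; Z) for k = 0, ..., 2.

H_0 = Z,  H_1 = Z/2Z,  H_2 = 0.

Fix the vertex order P < Q < R < S < T < U < V and write every simplex with vertices in increasing order. Then dim K = 2 and the simplices of K are:

  0-simplices (7): P, Q, R, S, T, U, V
  1-simplices (18): PQ, PR, PS, PT, PU, PV, QS, QT, QU, QV, RS, RT, RU, SU, SV, TU, TV, UV
  2-simplices (12): PQS, PQU, PRS, PRT, PTV, PUV, QSV, QTU, QTV, RSU, RTU, SUV

Hence C_0 ≅ Z^7, C_1 ≅ Z^18, C_2 ≅ Z^12.

Boundary ∂_1: C_1 → C_0 maps an edge to its endpoints' difference, ∂[p,q] = q − p.
This gives a 7×18 integer matrix of rank 6; reducing to Smith normal form yields diagonal entries (1,1,1,1,1,1).

The boundary map ∂_2: C_2 → C_1 acts by ∂[p,q,r] = [q,r] − [p,r] + [p,q]. For instance
  ∂QTU = TU − QU + QT,
  ∂PTV = TV − PV + PT.
The resulting 18×12 matrix has rank 12, and its Smith normal form has invariant factors (1,1,1,1,1,1,1,1,1,1,1,2).

Now H_k = ker ∂_k / im ∂_{k+1}, so:

  H_0: rank C_0 − rank ∂_1 = 7 − 6 = 1, and the invariant factors of ∂_1 are all 1, so H_0 ≅ Z.
  H_1: rank ker ∂_1 − rank ∂_2 = (18 − 6) − 12 = 0, and ∂_2 has invariant factor 2 > 1, so H_1 ≅ Z/2Z.
  H_2: rank ker ∂_2 − rank ∂_3 = (12 − 12) − 0 = 0, and there is no ∂_3, so H_2 ≅ 0.

As a check, the Euler characteristic is 7 − 18 + 12 = 1, which agrees with 1 − 0 + 0 = 1.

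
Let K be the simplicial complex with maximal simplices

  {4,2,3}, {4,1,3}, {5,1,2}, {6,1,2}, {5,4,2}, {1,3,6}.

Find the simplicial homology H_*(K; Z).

Order the vertices as 1 < 2 < 3 < 4 < 5 < 6. Listing each simplex with vertices in this order, K has dimension 2 with simplices:

  0-simplices (6): [1], [2], [3], [4], [5], [6]
  1-simplices (12): [1,2], [1,3], [1,4], [1,5], [1,6], [2,3], [2,4], [2,5], [2,6], [3,4], [3,6], [4,5]
  2-simplices (6): [1,2,5], [1,2,6], [1,3,4], [1,3,6], [2,3,4], [2,4,5]

giving chain groups C_0 ≅ Z^6, C_1 ≅ Z^12, C_2 ≅ Z^6.

Boundary ∂_1: C_1 → C_0 is given by ∂[p,q] = [q] − [p]. For instance
  ∂[2,4] = [4] − [2].
The 6×12 boundary matrix has rank 5 and Smith normal form diag(1,1,1,1,1).

Boundary ∂_2: C_2 → C_1 sends each 2-simplex [p,q,r] to [q,r] − [p,r] + [p,q]. For instance
  ∂[1,2,5] = [2,5] − [1,5] + [1,2],
  ∂[1,3,6] = [3,6] − [1,6] + [1,3].
This gives a 12×6 integer matrix of rank 6; reducing to Smith normal form yields diagonal entries (1,1,1,1,1,1).

From H_k ≅ ker(∂_k) / im(∂_{k+1}) we obtain:

  H_0: rank C_0 − rank ∂_1 = 6 − 5 = 1, and the invariant factors of ∂_1 are all 1, so H_0 ≅ Z.
  H_1: rank ker ∂_1 − rank ∂_2 = (12 − 5) − 6 = 1, and the invariant factors of ∂_2 are all 1, so H_1 ≅ Z.
  H_2: rank ker ∂_2 − rank ∂_3 = (6 − 6) − 0 = 0, and there is no ∂_3, so H_2 ≅ 0.

H_0 = Z,  H_1 = Z,  H_2 = 0.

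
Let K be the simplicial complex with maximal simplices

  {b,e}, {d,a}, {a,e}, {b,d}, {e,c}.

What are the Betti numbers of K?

Take the total order a < b < c < d < e on the vertex set. Then K (dimension 1) consists of the simplices:

  0-simplices (5): a, b, c, d, e
  1-simplices (5): ad, ae, bd, be, ce

giving chain groups C_0 ≅ Z^5, C_1 ≅ Z^5.

Boundary ∂_1: C_1 → C_0 is given by ∂[p,q] = [q] − [p]. For instance
  ∂ce = e − c.
The resulting 5×5 matrix has rank 4, and its Smith normal form has invariant factors (1,1,1,1).

Reading off H_k = ker ∂_k / im ∂_{k+1}:

  H_0: rank C_0 − rank ∂_1 = 5 − 4 = 1, and the invariant factors of ∂_1 are all 1, so H_0 = Z.
  H_1: rank ker ∂_1 − rank ∂_2 = (5 − 4) − 0 = 1, and there is no ∂_2, so H_1 = Z.

Hence the Betti numbers are b_0 = 1, b_1 = 1.

b_0 = 1, b_1 = 1.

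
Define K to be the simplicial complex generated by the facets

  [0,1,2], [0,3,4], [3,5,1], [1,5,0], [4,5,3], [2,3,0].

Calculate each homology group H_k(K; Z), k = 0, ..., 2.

Take the total order 0 < 1 < 2 < 3 < 4 < 5 on the vertex set. Then K (dimension 2) consists of the simplices:

  0-simplices (6): [0], [1], [2], [3], [4], [5]
  1-simplices (12): [0,1], [0,2], [0,3], [0,4], [0,5], [1,2], [1,3], [1,5], [2,3], [3,4], [3,5], [4,5]
  2-simplices (6): [0,1,2], [0,1,5], [0,2,3], [0,3,4], [1,3,5], [3,4,5]

Hence C_0 ≅ Z^6, C_1 ≅ Z^12, C_2 ≅ Z^6.

∂_1: C_1 → C_0 maps an edge to its endpoints' difference, ∂[p,q] = q − p. For instance
  ∂[1,3] = [3] − [1].
This gives a 6×12 integer matrix of rank 5; reducing to Smith normal form yields diagonal entries (1,1,1,1,1).

∂_2: C_2 → C_1 maps a triangle to the signed sum of its edges. For instance
  ∂[0,3,4] = [3,4] − [0,4] + [0,3],
  ∂[0,1,2] = [1,2] − [0,2] + [0,1].
The 12×6 boundary matrix has rank 6 and Smith normal form diag(1,1,1,1,1,1).

From H_k ≅ ker(∂_k) / im(∂_{k+1}) we obtain:

  H_0: rank C_0 − rank ∂_1 = 6 − 5 = 1, and the invariant factors of ∂_1 are all 1, so H_0 = Z.
  H_1: rank ker ∂_1 − rank ∂_2 = (12 − 5) − 6 = 1, and the invariant factors of ∂_2 are all 1, so H_1 = Z.
  H_2: rank ker ∂_2 − rank ∂_3 = (6 − 6) − 0 = 0, and there is no ∂_3, so H_2 = 0.

(K is a triangulation of the cylinder S^1 x I.)

H_0 = Z,  H_1 = Z,  H_2 = 0.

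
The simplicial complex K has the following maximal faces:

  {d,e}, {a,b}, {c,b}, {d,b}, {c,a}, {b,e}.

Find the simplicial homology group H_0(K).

Order the vertices as a < b < c < d < e. Listing each simplex with vertices in this order, K has dimension 1 with simplices:

  0-simplices (5): a, b, c, d, e
  1-simplices (6): ab, ac, bc, bd, be, de

so the chain groups are C_0 ≅ Z^5, C_1 ≅ Z^6.

∂_1: C_1 → C_0 sends each edge [p,q] (with p < q) to q − p.
The 5×6 boundary matrix has rank 4 and Smith normal form diag(1,1,1,1).

Computing H_k = (kernel of ∂_k) / (image of ∂_{k+1}):

  H_0: rank C_0 − rank ∂_1 = 5 − 4 = 1, and the invariant factors of ∂_1 are all 1, so H_0 = Z.

H_0 = Z.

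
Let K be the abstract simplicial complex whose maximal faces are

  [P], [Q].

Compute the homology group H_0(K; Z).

H_0 ≅ Z^2.

We work with the vertex ordering P < Q. The simplices of K, each written with vertices in increasing order, are:

  0-simplices (2): P, Q

so the chain groups are C_0 ≅ Z^2.

Computing H_k = (kernel of ∂_k) / (image of ∂_{k+1}):

  H_0: rank C_0 − rank ∂_1 = 2 − 0 = 2, and there is no ∂_1, so H_0 ≅ Z^2.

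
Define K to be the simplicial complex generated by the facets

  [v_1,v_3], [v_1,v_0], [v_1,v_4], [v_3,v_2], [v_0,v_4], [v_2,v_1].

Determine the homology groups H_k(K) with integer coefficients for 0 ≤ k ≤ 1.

K has 5 vertices, 6 edges.
rank ∂_0 = 0, rank ∂_1 = 4 ⇒ b_0 = 5 − 0 − 4 = 1; all invariant factors of ∂_1 are 1 so no torsion. So H_0 = Z.
rank ∂_1 = 4, rank ∂_2 = 0 ⇒ b_1 = 6 − 4 − 0 = 2. So H_1 = Z^2.

H_0 = Z,  H_1 = Z^2.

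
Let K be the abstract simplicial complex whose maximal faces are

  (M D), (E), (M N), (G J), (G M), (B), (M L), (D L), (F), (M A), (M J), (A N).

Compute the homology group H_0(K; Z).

We work with the vertex ordering A < B < D < E < F < G < J < L < M < N. The simplices of K, each written with vertices in increasing order, are:

  0-simplices (10): A, B, D, E, F, G, J, L, M, N
  1-simplices (9): AM, AN, DL, DM, GJ, GM, JM, LM, MN

so the chain groups are C_0 ≅ Z^10, C_1 ≅ Z^9.

Boundary ∂_1: C_1 → C_0 is given by ∂[p,q] = [q] − [p].
This gives a 10×9 integer matrix of rank 6; reducing to Smith normal form yields diagonal entries (1,1,1,1,1,1).

Reading off H_k = ker ∂_k / im ∂_{k+1}:

  H_0: rank C_0 − rank ∂_1 = 10 − 6 = 4, and the invariant factors of ∂_1 are all 1, so H_0 ≅ Z^4.

(K is a triangulation of the disjoint union of a set of 3 points and a wedge of 3 circles.)

H_0 = Z^4.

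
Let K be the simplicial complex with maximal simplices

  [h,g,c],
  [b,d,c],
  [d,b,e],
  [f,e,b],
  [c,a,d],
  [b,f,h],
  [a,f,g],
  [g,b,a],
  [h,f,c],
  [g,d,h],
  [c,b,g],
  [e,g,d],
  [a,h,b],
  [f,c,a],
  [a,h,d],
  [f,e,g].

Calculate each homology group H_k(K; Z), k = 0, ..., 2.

H_0 ≅ Z,  H_1 ≅ Z^2,  H_2 ≅ Z.

Fix the vertex order a < b < c < d < e < f < g < h and write every simplex with vertices in increasing order. Then dim K = 2 and the simplices of K are:

  0-simplices (8): a, b, c, d, e, f, g, h
  1-simplices (24): ab, ac, ad, af, ag, ah, bc, bd, be, bf, bg, bh, cd, cf, cg, ch, de, dg, dh, ef, eg, fg, fh, gh
  2-simplices (16): abg, abh, acd, acf, adh, afg, bcd, bcg, bde, bef, bfh, cfh, cgh, deg, dgh, efg

Hence C_0 ≅ Z^8, C_1 ≅ Z^24, C_2 ≅ Z^16.

The boundary map ∂_1: C_1 → C_0 is given by ∂[p,q] = [q] − [p]. For instance
  ∂de = e − d.
The resulting 8×24 matrix has rank 7, and its Smith normal form has invariant factors (1,1,1,1,1,1,1).

∂_2: C_2 → C_1 acts by ∂[p,q,r] = [q,r] − [p,r] + [p,q]. For instance
  ∂cgh = gh − ch + cg,
  ∂abg = bg − ag + ab.
The resulting 24×16 matrix has rank 15, and its Smith normal form has invariant factors (1,1,1,1,1,1,1,1,1,1,1,1,1,1,1).

Now H_k = ker ∂_k / im ∂_{k+1}, so:

  H_0: rank C_0 − rank ∂_1 = 8 − 7 = 1, and the invariant factors of ∂_1 are all 1, so H_0 = Z.
  H_1: rank ker ∂_1 − rank ∂_2 = (24 − 7) − 15 = 2, and the invariant factors of ∂_2 are all 1, so H_1 = Z^2.
  H_2: rank ker ∂_2 − rank ∂_3 = (16 − 15) − 0 = 1, and there is no ∂_3, so H_2 = Z.

As a check, the Euler characteristic is 8 − 24 + 16 = 0, which agrees with 1 − 2 + 1 = 0.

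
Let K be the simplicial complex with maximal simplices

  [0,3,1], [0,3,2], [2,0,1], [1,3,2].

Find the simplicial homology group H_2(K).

H_2 = Z.

Order the vertices as 0 < 1 < 2 < 3. Listing each simplex with vertices in this order, K has dimension 2 with simplices:

  0-simplices (4): [0], [1], [2], [3]
  1-simplices (6): [0,1], [0,2], [0,3], [1,2], [1,3], [2,3]
  2-simplices (4): [0,1,2], [0,1,3], [0,2,3], [1,2,3]

Hence C_0 ≅ Z^4, C_1 ≅ Z^6, C_2 ≅ Z^4.

Boundary ∂_1: C_1 → C_0 is given by ∂[p,q] = [q] − [p]. For instance
  ∂[0,3] = [3] − [0].
The resulting 4×6 matrix has rank 3, and its Smith normal form has invariant factors (1,1,1).

∂_2: C_2 → C_1 maps a triangle to the signed sum of its edges. For instance
  ∂[1,2,3] = [2,3] − [1,3] + [1,2],
  ∂[0,1,2] = [1,2] − [0,2] + [0,1].
The resulting 6×4 matrix has rank 3, and its Smith normal form has invariant factors (1,1,1).

From H_k ≅ ker(∂_k) / im(∂_{k+1}) we obtain:

  H_2: rank ker ∂_2 − rank ∂_3 = (4 − 3) − 0 = 1, and there is no ∂_3, so H_2 = Z.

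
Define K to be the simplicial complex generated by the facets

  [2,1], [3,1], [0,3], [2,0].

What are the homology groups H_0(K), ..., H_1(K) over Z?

H_0 = Z,  H_1 = Z.

Take the total order 0 < 1 < 2 < 3 on the vertex set. Then K (dimension 1) consists of the simplices:

  0-simplices (4): [0], [1], [2], [3]
  1-simplices (4): [0,2], [0,3], [1,2], [1,3]

so the chain groups are C_0 ≅ Z^4, C_1 ≅ Z^4.

The boundary map ∂_1: C_1 → C_0 is given by ∂[p,q] = [q] − [p]. For instance
  ∂[1,3] = [3] − [1].
The 4×4 boundary matrix has rank 3 and Smith normal form diag(1,1,1).

Computing H_k = (kernel of ∂_k) / (image of ∂_{k+1}):

  H_0: rank C_0 − rank ∂_1 = 4 − 3 = 1, and the invariant factors of ∂_1 are all 1, so H_0 = Z.
  H_1: rank ker ∂_1 − rank ∂_2 = (4 − 3) − 0 = 1, and there is no ∂_2, so H_1 = Z.

(K is a triangulation of the circle S^1.)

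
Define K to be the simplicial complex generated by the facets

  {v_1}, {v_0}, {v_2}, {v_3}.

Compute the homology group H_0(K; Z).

H_0 = Z^4.

Order the vertices as v_0 < v_1 < v_2 < v_3. Listing each simplex with vertices in this order, K has dimension 0 with simplices:

  0-simplices (4): [v_0], [v_1], [v_2], [v_3]

Hence C_0 ≅ Z^4.

Computing H_k = (kernel of ∂_k) / (image of ∂_{k+1}):

  H_0: rank C_0 − rank ∂_1 = 4 − 0 = 4, and there is no ∂_1, so H_0 ≅ Z^4.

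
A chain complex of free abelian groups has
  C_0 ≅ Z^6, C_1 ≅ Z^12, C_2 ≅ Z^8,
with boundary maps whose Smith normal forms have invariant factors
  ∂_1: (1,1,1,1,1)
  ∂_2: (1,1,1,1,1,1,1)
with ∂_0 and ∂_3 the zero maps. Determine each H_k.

H_0: b_0 = 6 − 0 − 5 = 1; torsion from ∂_1 factors > 1: none. So H_0 ≅ Z.
H_1: b_1 = 12 − 5 − 7 = 0; torsion from ∂_2 factors > 1: none. So H_1 ≅ 0.
H_2: b_2 = 8 − 7 − 0 = 1; torsion from ∂_3 factors > 1: none. So H_2 ≅ Z.

H_0 ≅ Z,  H_1 = 0,  H_2 ≅ Z.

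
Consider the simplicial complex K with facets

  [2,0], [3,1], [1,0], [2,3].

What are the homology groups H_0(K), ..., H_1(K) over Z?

Take the total order 0 < 1 < 2 < 3 on the vertex set. Then K (dimension 1) consists of the simplices:

  0-simplices (4): [0], [1], [2], [3]
  1-simplices (4): [0,1], [0,2], [1,3], [2,3]

so the chain groups are C_0 ≅ Z^4, C_1 ≅ Z^4.

Boundary ∂_1: C_1 → C_0 is given by ∂[p,q] = [q] − [p].
As a 4×4 matrix over Z this has rank 3, with invariant factors (1,1,1).

Reading off H_k = ker ∂_k / im ∂_{k+1}:

  H_0: rank C_0 − rank ∂_1 = 4 − 3 = 1, and the invariant factors of ∂_1 are all 1, so H_0 = Z.
  H_1: rank ker ∂_1 − rank ∂_2 = (4 − 3) − 0 = 1, and there is no ∂_2, so H_1 = Z.

H_0 ≅ Z,  H_1 ≅ Z.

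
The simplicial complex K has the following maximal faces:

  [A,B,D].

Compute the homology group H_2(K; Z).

H_2 = 0.

We work with the vertex ordering A < B < D. The simplices of K, each written with vertices in increasing order, are:

  0-simplices (3): A, B, D
  1-simplices (3): AB, AD, BD
  2-simplices (1): ABD

so the chain groups are C_0 ≅ Z^3, C_1 ≅ Z^3, C_2 ≅ Z^1.

Boundary ∂_1: C_1 → C_0 maps an edge to its endpoints' difference, ∂[p,q] = q − p. For instance
  ∂BD = D − B.
This gives a 3×3 integer matrix of rank 2; reducing to Smith normal form yields diagonal entries (1,1).

∂_2: C_2 → C_1 sends each 2-simplex [p,q,r] to [q,r] − [p,r] + [p,q]. For instance
  ∂ABD = BD − AD + AB.
As a 3×1 matrix over Z this has rank 1, with invariant factors (1).

From H_k ≅ ker(∂_k) / im(∂_{k+1}) we obtain:

  H_2: rank ker ∂_2 − rank ∂_3 = (1 − 1) − 0 = 0, and there is no ∂_3, so H_2 = 0.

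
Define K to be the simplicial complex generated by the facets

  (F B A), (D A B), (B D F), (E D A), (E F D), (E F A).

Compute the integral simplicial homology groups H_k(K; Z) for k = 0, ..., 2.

H_0 = Z,  H_1 = 0,  H_2 = Z.

Fix the vertex order A < B < D < E < F and write every simplex with vertices in increasing order. Then dim K = 2 and the simplices of K are:

  0-simplices (5): A, B, D, E, F
  1-simplices (9): AB, AD, AE, AF, BD, BF, DE, DF, EF
  2-simplices (6): ABD, ABF, ADE, AEF, BDF, DEF

giving chain groups C_0 ≅ Z^5, C_1 ≅ Z^9, C_2 ≅ Z^6.

Boundary ∂_1: C_1 → C_0 sends each edge [p,q] (with p < q) to q − p.
As a 5×9 matrix over Z this has rank 4, with invariant factors (1,1,1,1).

The boundary map ∂_2: C_2 → C_1 sends each 2-simplex [p,q,r] to [q,r] − [p,r] + [p,q]. For instance
  ∂BDF = DF − BF + BD,
  ∂ABF = BF − AF + AB.
As a 9×6 matrix over Z this has rank 5, with invariant factors (1,1,1,1,1).

Computing H_k = (kernel of ∂_k) / (image of ∂_{k+1}):

  H_0: rank C_0 − rank ∂_1 = 5 − 4 = 1, and the invariant factors of ∂_1 are all 1, so H_0 ≅ Z.
  H_1: rank ker ∂_1 − rank ∂_2 = (9 − 4) − 5 = 0, and the invariant factors of ∂_2 are all 1, so H_1 ≅ 0.
  H_2: rank ker ∂_2 − rank ∂_3 = (6 − 5) − 0 = 1, and there is no ∂_3, so H_2 ≅ Z.

As a check, the Euler characteristic is 5 − 9 + 6 = 2, which agrees with 1 − 0 + 1 = 2.
(K is a triangulation of the 2-sphere S^2.)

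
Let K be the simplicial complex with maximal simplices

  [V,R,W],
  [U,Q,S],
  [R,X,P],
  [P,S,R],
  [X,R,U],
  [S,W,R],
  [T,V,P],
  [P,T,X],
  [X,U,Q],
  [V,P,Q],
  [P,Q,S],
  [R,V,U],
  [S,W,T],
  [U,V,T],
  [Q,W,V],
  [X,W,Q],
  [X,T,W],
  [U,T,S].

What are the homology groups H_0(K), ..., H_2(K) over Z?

H_0 ≅ Z,  H_1 ≅ Z^2,  H_2 ≅ Z.

Order the vertices as P < Q < R < S < T < U < V < W < X. Listing each simplex with vertices in this order, K has dimension 2 with simplices:

  0-simplices (9): P, Q, R, S, T, U, V, W, X
  1-simplices (27): PQ, PR, PS, PT, PV, PX, QS, QU, QV, QW, QX, RS, RU, RV, RW, RX, ST, SU, SW, TU, TV, TW, TX, UV, UX, VW, WX
  2-simplices (18): PQS, PQV, PRS, PRX, PTV, PTX, QSU, QUX, QVW, QWX, RSW, RUV, RUX, RVW, STU, STW, TUV, TWX

Hence C_0 ≅ Z^9, C_1 ≅ Z^27, C_2 ≅ Z^18.

The boundary map ∂_1: C_1 → C_0 sends each edge [p,q] (with p < q) to q − p. For instance
  ∂PR = R − P.
As a 9×27 matrix over Z this has rank 8, with invariant factors (1,1,1,1,1,1,1,1).

Boundary ∂_2: C_2 → C_1 acts by ∂[p,q,r] = [q,r] − [p,r] + [p,q]. For instance
  ∂PQS = QS − PS + PQ,
  ∂RUX = UX − RX + RU.
The 27×18 boundary matrix has rank 17 and Smith normal form diag(1,1,1,1,1,1,1,1,1,1,1,1,1,1,1,1,1).

Computing H_k = (kernel of ∂_k) / (image of ∂_{k+1}):

  H_0: rank C_0 − rank ∂_1 = 9 − 8 = 1, and the invariant factors of ∂_1 are all 1, so H_0 ≅ Z.
  H_1: rank ker ∂_1 − rank ∂_2 = (27 − 8) − 17 = 2, and the invariant factors of ∂_2 are all 1, so H_1 ≅ Z^2.
  H_2: rank ker ∂_2 − rank ∂_3 = (18 − 17) − 0 = 1, and there is no ∂_3, so H_2 ≅ Z.

As a check, the Euler characteristic is 9 − 27 + 18 = 0, which agrees with 1 − 2 + 1 = 0.
(K is a triangulation of the torus T^2.)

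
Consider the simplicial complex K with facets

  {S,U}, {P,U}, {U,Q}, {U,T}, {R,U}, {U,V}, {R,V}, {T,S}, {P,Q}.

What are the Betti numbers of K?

b_0 = 1, b_1 = 3.

Order the vertices as P < Q < R < S < T < U < V. Listing each simplex with vertices in this order, K has dimension 1 with simplices:

  0-simplices (7): P, Q, R, S, T, U, V
  1-simplices (9): PQ, PU, QU, RU, RV, ST, SU, TU, UV

Hence C_0 ≅ Z^7, C_1 ≅ Z^9.

The boundary map ∂_1: C_1 → C_0 maps an edge to its endpoints' difference, ∂[p,q] = q − p. For instance
  ∂PQ = Q − P.
As a 7×9 matrix over Z this has rank 6, with invariant factors (1,1,1,1,1,1).

Now H_k = ker ∂_k / im ∂_{k+1}, so:

  H_0: rank C_0 − rank ∂_1 = 7 − 6 = 1, and the invariant factors of ∂_1 are all 1, so H_0 = Z.
  H_1: rank ker ∂_1 − rank ∂_2 = (9 − 6) − 0 = 3, and there is no ∂_2, so H_1 = Z^3.

As a check, the Euler characteristic is 7 − 9 = -2, which agrees with 1 − 3 = -2.

Hence the Betti numbers are b_0 = 1, b_1 = 3.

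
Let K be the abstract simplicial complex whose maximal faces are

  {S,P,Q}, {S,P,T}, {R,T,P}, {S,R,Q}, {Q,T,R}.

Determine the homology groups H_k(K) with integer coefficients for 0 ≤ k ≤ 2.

Fix the vertex order P < Q < R < S < T and write every simplex with vertices in increasing order. Then dim K = 2 and the simplices of K are:

  0-simplices (5): P, Q, R, S, T
  1-simplices (10): PQ, PR, PS, PT, QR, QS, QT, RS, RT, ST
  2-simplices (5): PQS, PRT, PST, QRS, QRT

Hence C_0 ≅ Z^5, C_1 ≅ Z^10, C_2 ≅ Z^5.

The boundary map ∂_1: C_1 → C_0 is given by ∂[p,q] = [q] − [p].
The 5×10 boundary matrix has rank 4 and Smith normal form diag(1,1,1,1).

The boundary map ∂_2: C_2 → C_1 sends each 2-simplex [p,q,r] to [q,r] − [p,r] + [p,q]. For instance
  ∂QRT = RT − QT + QR,
  ∂PRT = RT − PT + PR.
The 10×5 boundary matrix has rank 5 and Smith normal form diag(1,1,1,1,1).

Now H_k = ker ∂_k / im ∂_{k+1}, so:

  H_0: rank C_0 − rank ∂_1 = 5 − 4 = 1, and the invariant factors of ∂_1 are all 1, so H_0 ≅ Z.
  H_1: rank ker ∂_1 − rank ∂_2 = (10 − 4) − 5 = 1, and the invariant factors of ∂_2 are all 1, so H_1 ≅ Z.
  H_2: rank ker ∂_2 − rank ∂_3 = (5 − 5) − 0 = 0, and there is no ∂_3, so H_2 ≅ 0.

(K is a triangulation of the Möbius band.)

H_0 = Z,  H_1 = Z,  H_2 = 0.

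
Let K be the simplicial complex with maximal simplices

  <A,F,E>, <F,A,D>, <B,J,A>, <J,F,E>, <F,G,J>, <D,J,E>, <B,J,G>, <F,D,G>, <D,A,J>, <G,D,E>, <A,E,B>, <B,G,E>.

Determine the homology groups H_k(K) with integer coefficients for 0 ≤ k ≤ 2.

Fix the vertex order A < B < D < E < F < G < J and write every simplex with vertices in increasing order. Then dim K = 2 and the simplices of K are:

  0-simplices (7): A, B, D, E, F, G, J
  1-simplices (18): AB, AD, AE, AF, AJ, BE, BG, BJ, DE, DF, DG, DJ, EF, EG, EJ, FG, FJ, GJ
  2-simplices (12): ABE, ABJ, ADF, ADJ, AEF, BEG, BGJ, DEG, DEJ, DFG, EFJ, FGJ

Hence C_0 ≅ Z^7, C_1 ≅ Z^18, C_2 ≅ Z^12.

∂_1: C_1 → C_0 maps an edge to its endpoints' difference, ∂[p,q] = q − p.
The resulting 7×18 matrix has rank 6, and its Smith normal form has invariant factors (1,1,1,1,1,1).

∂_2: C_2 → C_1 sends each 2-simplex [p,q,r] to [q,r] − [p,r] + [p,q]. For instance
  ∂DEJ = EJ − DJ + DE,
  ∂DEG = EG − DG + DE.
This gives a 18×12 integer matrix of rank 12; reducing to Smith normal form yields diagonal entries (1,1,1,1,1,1,1,1,1,1,1,2).

Computing H_k = (kernel of ∂_k) / (image of ∂_{k+1}):

  H_0: rank C_0 − rank ∂_1 = 7 − 6 = 1, and the invariant factors of ∂_1 are all 1, so H_0 ≅ Z.
  H_1: rank ker ∂_1 − rank ∂_2 = (18 − 6) − 12 = 0, and ∂_2 has invariant factor 2 > 1, so H_1 ≅ Z/2Z.
  H_2: rank ker ∂_2 − rank ∂_3 = (12 − 12) − 0 = 0, and there is no ∂_3, so H_2 ≅ 0.

H_0 ≅ Z,  H_1 ≅ Z/2Z,  H_2 = 0.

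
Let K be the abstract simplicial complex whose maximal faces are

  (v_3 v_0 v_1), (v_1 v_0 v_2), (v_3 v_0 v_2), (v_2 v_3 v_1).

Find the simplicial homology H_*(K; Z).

We work with the vertex ordering v_0 < v_1 < v_2 < v_3. The simplices of K, each written with vertices in increasing order, are:

  0-simplices (4): [v_0], [v_1], [v_2], [v_3]
  1-simplices (6): [v_0,v_1], [v_0,v_2], [v_0,v_3], [v_1,v_2], [v_1,v_3], [v_2,v_3]
  2-simplices (4): [v_0,v_1,v_2], [v_0,v_1,v_3], [v_0,v_2,v_3], [v_1,v_2,v_3]

so the chain groups are C_0 ≅ Z^4, C_1 ≅ Z^6, C_2 ≅ Z^4.

∂_1: C_1 → C_0 is given by ∂[p,q] = [q] − [p]. For instance
  ∂[v_0,v_3] = [v_3] − [v_0].
The resulting 4×6 matrix has rank 3, and its Smith normal form has invariant factors (1,1,1).

∂_2: C_2 → C_1 acts by ∂[p,q,r] = [q,r] − [p,r] + [p,q]. For instance
  ∂[v_1,v_2,v_3] = [v_2,v_3] − [v_1,v_3] + [v_1,v_2],
  ∂[v_0,v_1,v_3] = [v_1,v_3] − [v_0,v_3] + [v_0,v_1].
The 6×4 boundary matrix has rank 3 and Smith normal form diag(1,1,1).

From H_k ≅ ker(∂_k) / im(∂_{k+1}) we obtain:

  H_0: rank C_0 − rank ∂_1 = 4 − 3 = 1, and the invariant factors of ∂_1 are all 1, so H_0 = Z.
  H_1: rank ker ∂_1 − rank ∂_2 = (6 − 3) − 3 = 0, and the invariant factors of ∂_2 are all 1, so H_1 = 0.
  H_2: rank ker ∂_2 − rank ∂_3 = (4 − 3) − 0 = 1, and there is no ∂_3, so H_2 = Z.

(K is a triangulation of the 2-sphere S^2.)

H_0 = Z,  H_1 = 0,  H_2 = Z.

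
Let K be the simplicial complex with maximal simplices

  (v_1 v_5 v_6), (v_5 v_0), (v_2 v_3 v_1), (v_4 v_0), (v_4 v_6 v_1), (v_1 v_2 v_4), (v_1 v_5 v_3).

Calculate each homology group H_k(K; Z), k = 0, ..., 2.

K has 7 vertices, 12 edges, 5 triangles.
rank ∂_0 = 0, rank ∂_1 = 6 ⇒ b_0 = 7 − 0 − 6 = 1; all invariant factors of ∂_1 are 1 so no torsion. So H_0 = Z.
rank ∂_1 = 6, rank ∂_2 = 5 ⇒ b_1 = 12 − 6 − 5 = 1; all invariant factors of ∂_2 are 1 so no torsion. So H_1 = Z.
rank ∂_2 = 5, rank ∂_3 = 0 ⇒ b_2 = 5 − 5 − 0 = 0. So H_2 = 0.

H_0 = Z,  H_1 = Z,  H_2 = 0.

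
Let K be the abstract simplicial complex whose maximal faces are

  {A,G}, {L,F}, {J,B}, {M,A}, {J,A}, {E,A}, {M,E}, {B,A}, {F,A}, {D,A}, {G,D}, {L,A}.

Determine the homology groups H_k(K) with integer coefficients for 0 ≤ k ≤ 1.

H_0 ≅ Z,  H_1 ≅ Z^4.

K has 9 vertices, 12 edges.
rank ∂_0 = 0, rank ∂_1 = 8 ⇒ b_0 = 9 − 0 − 8 = 1; all invariant factors of ∂_1 are 1 so no torsion. So H_0 ≅ Z.
rank ∂_1 = 8, rank ∂_2 = 0 ⇒ b_1 = 12 − 8 − 0 = 4. So H_1 ≅ Z^4.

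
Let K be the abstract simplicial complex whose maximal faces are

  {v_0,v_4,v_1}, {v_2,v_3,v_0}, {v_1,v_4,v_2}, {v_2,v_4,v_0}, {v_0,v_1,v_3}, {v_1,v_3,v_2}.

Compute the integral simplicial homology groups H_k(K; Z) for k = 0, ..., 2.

H_0 = Z,  H_1 = 0,  H_2 = Z.

We work with the vertex ordering v_0 < v_1 < v_2 < v_3 < v_4. The simplices of K, each written with vertices in increasing order, are:

  0-simplices (5): [v_0], [v_1], [v_2], [v_3], [v_4]
  1-simplices (9): [v_0,v_1], [v_0,v_2], [v_0,v_3], [v_0,v_4], [v_1,v_2], [v_1,v_3], [v_1,v_4], [v_2,v_3], [v_2,v_4]
  2-simplices (6): [v_0,v_1,v_3], [v_0,v_1,v_4], [v_0,v_2,v_3], [v_0,v_2,v_4], [v_1,v_2,v_3], [v_1,v_2,v_4]

so the chain groups are C_0 ≅ Z^5, C_1 ≅ Z^9, C_2 ≅ Z^6.

Boundary ∂_1: C_1 → C_0 maps an edge to its endpoints' difference, ∂[p,q] = q − p. For instance
  ∂[v_2,v_3] = [v_3] − [v_2].
As a 5×9 matrix over Z this has rank 4, with invariant factors (1,1,1,1).

Boundary ∂_2: C_2 → C_1 maps a triangle to the signed sum of its edges. For instance
  ∂[v_0,v_2,v_3] = [v_2,v_3] − [v_0,v_3] + [v_0,v_2],
  ∂[v_1,v_2,v_3] = [v_2,v_3] − [v_1,v_3] + [v_1,v_2].
As a 9×6 matrix over Z this has rank 5, with invariant factors (1,1,1,1,1).

Now H_k = ker ∂_k / im ∂_{k+1}, so:

  H_0: rank C_0 − rank ∂_1 = 5 − 4 = 1, and the invariant factors of ∂_1 are all 1, so H_0 = Z.
  H_1: rank ker ∂_1 − rank ∂_2 = (9 − 4) − 5 = 0, and the invariant factors of ∂_2 are all 1, so H_1 = 0.
  H_2: rank ker ∂_2 − rank ∂_3 = (6 − 5) − 0 = 1, and there is no ∂_3, so H_2 = Z.

(K is a triangulation of the 2-sphere S^2.)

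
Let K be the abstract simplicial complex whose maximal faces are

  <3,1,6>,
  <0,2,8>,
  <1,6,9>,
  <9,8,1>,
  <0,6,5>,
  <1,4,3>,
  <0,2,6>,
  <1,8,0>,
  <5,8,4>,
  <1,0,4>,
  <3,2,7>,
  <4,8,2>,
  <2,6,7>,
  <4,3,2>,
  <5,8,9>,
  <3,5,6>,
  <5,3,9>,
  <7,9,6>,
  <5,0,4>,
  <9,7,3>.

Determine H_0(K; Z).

Order the vertices as 0 < 1 < 2 < 3 < 4 < 5 < 6 < 7 < 8 < 9. Listing each simplex with vertices in this order, K has dimension 2 with simplices:

  0-simplices (10): [0], [1], [2], [3], [4], [5], [6], [7], [8], [9]
  1-simplices (30): (30 of them)
  2-simplices (20): (20 of them)

so the chain groups are C_0 ≅ Z^10, C_1 ≅ Z^30, C_2 ≅ Z^20.

∂_1: C_1 → C_0 maps an edge to its endpoints' difference, ∂[p,q] = q − p.
The resulting 10×30 matrix has rank 9, and its Smith normal form has invariant factors (1,1,1,1,1,1,1,1,1).

Boundary ∂_2: C_2 → C_1 sends each 2-simplex [p,q,r] to [q,r] − [p,r] + [p,q]. For instance
  ∂[2,3,7] = [3,7] − [2,7] + [2,3],
  ∂[1,6,9] = [6,9] − [1,9] + [1,6].
The 30×20 boundary matrix has rank 20 and Smith normal form diag(1,1,1,1,1,1,1,1,1,1,1,1,1,1,1,1,1,1,1,2).

Reading off H_k = ker ∂_k / im ∂_{k+1}:

  H_0: rank C_0 − rank ∂_1 = 10 − 9 = 1, and the invariant factors of ∂_1 are all 1, so H_0 = Z.

(K is a triangulation of the Klein bottle.)

H_0 ≅ Z.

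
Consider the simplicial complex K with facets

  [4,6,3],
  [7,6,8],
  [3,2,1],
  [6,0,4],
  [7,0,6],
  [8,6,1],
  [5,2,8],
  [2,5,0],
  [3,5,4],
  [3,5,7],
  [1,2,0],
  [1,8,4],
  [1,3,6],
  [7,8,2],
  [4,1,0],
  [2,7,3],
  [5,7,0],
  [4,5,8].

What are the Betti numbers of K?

We work with the vertex ordering 0 < 1 < 2 < 3 < 4 < 5 < 6 < 7 < 8. The simplices of K, each written with vertices in increasing order, are:

  0-simplices (9): [0], [1], [2], [3], [4], [5], [6], [7], [8]
  1-simplices (27): (27 of them)
  2-simplices (18): [0,1,2], [0,1,4], [0,2,5], [0,4,6], [0,5,7], [0,6,7], [1,2,3], [1,3,6], [1,4,8], [1,6,8], [2,3,7], [2,5,8], [2,7,8], [3,4,5], [3,4,6], [3,5,7], [4,5,8], [6,7,8]

so the chain groups are C_0 ≅ Z^9, C_1 ≅ Z^27, C_2 ≅ Z^18.

Boundary ∂_1: C_1 → C_0 is given by ∂[p,q] = [q] − [p].
As a 9×27 matrix over Z this has rank 8, with invariant factors (1,1,1,1,1,1,1,1).

Boundary ∂_2: C_2 → C_1 sends each 2-simplex [p,q,r] to [q,r] − [p,r] + [p,q]. For instance
  ∂[0,1,4] = [1,4] − [0,4] + [0,1],
  ∂[1,4,8] = [4,8] − [1,8] + [1,4].
The 27×18 boundary matrix has rank 18 and Smith normal form diag(1,1,1,1,1,1,1,1,1,1,1,1,1,1,1,1,1,2).

From H_k ≅ ker(∂_k) / im(∂_{k+1}) we obtain:

  H_0: rank C_0 − rank ∂_1 = 9 − 8 = 1, and the invariant factors of ∂_1 are all 1, so H_0 = Z.
  H_1: rank ker ∂_1 − rank ∂_2 = (27 − 8) − 18 = 1, and ∂_2 has invariant factor 2 > 1, so H_1 = Z ⊕ Z_2.
  H_2: rank ker ∂_2 − rank ∂_3 = (18 − 18) − 0 = 0, and there is no ∂_3, so H_2 = 0.

Hence the Betti numbers are b_0 = 1, b_1 = 1, b_2 = 0.

b_0 = 1, b_1 = 1, b_2 = 0.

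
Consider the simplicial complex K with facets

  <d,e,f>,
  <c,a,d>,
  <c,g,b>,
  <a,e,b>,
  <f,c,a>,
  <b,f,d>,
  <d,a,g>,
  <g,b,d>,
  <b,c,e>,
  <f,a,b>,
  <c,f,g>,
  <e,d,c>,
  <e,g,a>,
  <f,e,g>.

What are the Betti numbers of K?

Take the total order a < b < c < d < e < f < g on the vertex set. Then K (dimension 2) consists of the simplices:

  0-simplices (7): a, b, c, d, e, f, g
  1-simplices (21): ab, ac, ad, ae, af, ag, bc, bd, be, bf, bg, cd, ce, cf, cg, de, df, dg, ef, eg, fg
  2-simplices (14): abe, abf, acd, acf, adg, aeg, bce, bcg, bdf, bdg, cde, cfg, def, efg

giving chain groups C_0 ≅ Z^7, C_1 ≅ Z^21, C_2 ≅ Z^14.

∂_1: C_1 → C_0 is given by ∂[p,q] = [q] − [p]. For instance
  ∂bg = g − b.
As a 7×21 matrix over Z this has rank 6, with invariant factors (1,1,1,1,1,1).

Boundary ∂_2: C_2 → C_1 maps a triangle to the signed sum of its edges. For instance
  ∂efg = fg − eg + ef,
  ∂abf = bf − af + ab.
As a 21×14 matrix over Z this has rank 13, with invariant factors (1,1,1,1,1,1,1,1,1,1,1,1,1).

Reading off H_k = ker ∂_k / im ∂_{k+1}:

  H_0: rank C_0 − rank ∂_1 = 7 − 6 = 1, and the invariant factors of ∂_1 are all 1, so H_0 ≅ Z.
  H_1: rank ker ∂_1 − rank ∂_2 = (21 − 6) − 13 = 2, and the invariant factors of ∂_2 are all 1, so H_1 ≅ Z^2.
  H_2: rank ker ∂_2 − rank ∂_3 = (14 − 13) − 0 = 1, and there is no ∂_3, so H_2 ≅ Z.

As a check, the Euler characteristic is 7 − 21 + 14 = 0, which agrees with 1 − 2 + 1 = 0.

Hence the Betti numbers are b_0 = 1, b_1 = 2, b_2 = 1.

b_0 = 1, b_1 = 2, b_2 = 1.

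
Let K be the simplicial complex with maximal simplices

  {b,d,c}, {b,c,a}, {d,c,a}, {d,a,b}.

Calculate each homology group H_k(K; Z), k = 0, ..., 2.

H_0 = Z,  H_1 = 0,  H_2 = Z.

Order the vertices as a < b < c < d. Listing each simplex with vertices in this order, K has dimension 2 with simplices:

  0-simplices (4): a, b, c, d
  1-simplices (6): ab, ac, ad, bc, bd, cd
  2-simplices (4): abc, abd, acd, bcd

Hence C_0 ≅ Z^4, C_1 ≅ Z^6, C_2 ≅ Z^4.

The boundary map ∂_1: C_1 → C_0 is given by ∂[p,q] = [q] − [p].
As a 4×6 matrix over Z this has rank 3, with invariant factors (1,1,1).

The boundary map ∂_2: C_2 → C_1 maps a triangle to the signed sum of its edges. For instance
  ∂bcd = cd − bd + bc,
  ∂abd = bd − ad + ab.
This gives a 6×4 integer matrix of rank 3; reducing to Smith normal form yields diagonal entries (1,1,1).

Reading off H_k = ker ∂_k / im ∂_{k+1}:

  H_0: rank C_0 − rank ∂_1 = 4 − 3 = 1, and the invariant factors of ∂_1 are all 1, so H_0 = Z.
  H_1: rank ker ∂_1 − rank ∂_2 = (6 − 3) − 3 = 0, and the invariant factors of ∂_2 are all 1, so H_1 = 0.
  H_2: rank ker ∂_2 − rank ∂_3 = (4 − 3) − 0 = 1, and there is no ∂_3, so H_2 = Z.

As a check, the Euler characteristic is 4 − 6 + 4 = 2, which agrees with 1 − 0 + 1 = 2.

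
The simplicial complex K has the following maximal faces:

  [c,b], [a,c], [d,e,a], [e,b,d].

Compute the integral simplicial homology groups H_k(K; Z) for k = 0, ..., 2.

H_0 = Z,  H_1 = Z,  H_2 = 0.

We work with the vertex ordering a < b < c < d < e. The simplices of K, each written with vertices in increasing order, are:

  0-simplices (5): a, b, c, d, e
  1-simplices (7): ac, ad, ae, bc, bd, be, de
  2-simplices (2): ade, bde

so the chain groups are C_0 ≅ Z^5, C_1 ≅ Z^7, C_2 ≅ Z^2.

The boundary map ∂_1: C_1 → C_0 sends each edge [p,q] (with p < q) to q − p. For instance
  ∂de = e − d.
The resulting 5×7 matrix has rank 4, and its Smith normal form has invariant factors (1,1,1,1).

∂_2: C_2 → C_1 maps a triangle to the signed sum of its edges. For instance
  ∂bde = de − be + bd,
  ∂ade = de − ae + ad.
This gives a 7×2 integer matrix of rank 2; reducing to Smith normal form yields diagonal entries (1,1).

Computing H_k = (kernel of ∂_k) / (image of ∂_{k+1}):

  H_0: rank C_0 − rank ∂_1 = 5 − 4 = 1, and the invariant factors of ∂_1 are all 1, so H_0 = Z.
  H_1: rank ker ∂_1 − rank ∂_2 = (7 − 4) − 2 = 1, and the invariant factors of ∂_2 are all 1, so H_1 = Z.
  H_2: rank ker ∂_2 − rank ∂_3 = (2 − 2) − 0 = 0, and there is no ∂_3, so H_2 = 0.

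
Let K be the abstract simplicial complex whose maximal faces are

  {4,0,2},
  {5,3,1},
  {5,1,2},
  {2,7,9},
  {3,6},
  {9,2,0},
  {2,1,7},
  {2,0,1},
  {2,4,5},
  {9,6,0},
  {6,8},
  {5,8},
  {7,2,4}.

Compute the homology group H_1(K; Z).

Take the total order 0 < 1 < 2 < 3 < 4 < 5 < 6 < 7 < 8 < 9 on the vertex set. Then K (dimension 2) consists of the simplices:

  0-simplices (10): [0], [1], [2], [3], [4], [5], [6], [7], [8], [9]
  1-simplices (21): [0,1], [0,2], [0,4], [0,6], [0,9], [1,2], [1,3], [1,5], [1,7], [2,4], [2,5], [2,7], [2,9], [3,5], [3,6], [4,5], [4,7], [5,8], [6,8], [6,9], [7,9]
  2-simplices (10): [0,1,2], [0,2,4], [0,2,9], [0,6,9], [1,2,5], [1,2,7], [1,3,5], [2,4,5], [2,4,7], [2,7,9]

giving chain groups C_0 ≅ Z^10, C_1 ≅ Z^21, C_2 ≅ Z^10.

Boundary ∂_1: C_1 → C_0 is given by ∂[p,q] = [q] − [p].
The resulting 10×21 matrix has rank 9, and its Smith normal form has invariant factors (1,1,1,1,1,1,1,1,1).

∂_2: C_2 → C_1 maps a triangle to the signed sum of its edges. For instance
  ∂[1,3,5] = [3,5] − [1,5] + [1,3],
  ∂[0,2,9] = [2,9] − [0,9] + [0,2].
The resulting 21×10 matrix has rank 10, and its Smith normal form has invariant factors (1,1,1,1,1,1,1,1,1,1).

From H_k ≅ ker(∂_k) / im(∂_{k+1}) we obtain:

  H_1: rank ker ∂_1 − rank ∂_2 = (21 − 9) − 10 = 2, and the invariant factors of ∂_2 are all 1, so H_1 = Z^2.

H_1 = Z^2.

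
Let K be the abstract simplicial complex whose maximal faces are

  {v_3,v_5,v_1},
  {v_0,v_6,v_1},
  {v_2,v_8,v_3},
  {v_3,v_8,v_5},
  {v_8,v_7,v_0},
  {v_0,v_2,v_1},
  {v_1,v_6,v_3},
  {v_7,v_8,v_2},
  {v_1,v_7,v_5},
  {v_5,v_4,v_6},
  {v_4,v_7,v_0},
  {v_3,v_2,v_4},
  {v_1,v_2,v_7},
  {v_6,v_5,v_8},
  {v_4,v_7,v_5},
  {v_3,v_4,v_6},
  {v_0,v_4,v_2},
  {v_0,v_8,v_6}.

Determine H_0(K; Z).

H_0 ≅ Z.

K has 9 vertices, 27 edges, 18 triangles.
rank ∂_0 = 0, rank ∂_1 = 8 ⇒ b_0 = 9 − 0 − 8 = 1; all invariant factors of ∂_1 are 1 so no torsion. So H_0 = Z.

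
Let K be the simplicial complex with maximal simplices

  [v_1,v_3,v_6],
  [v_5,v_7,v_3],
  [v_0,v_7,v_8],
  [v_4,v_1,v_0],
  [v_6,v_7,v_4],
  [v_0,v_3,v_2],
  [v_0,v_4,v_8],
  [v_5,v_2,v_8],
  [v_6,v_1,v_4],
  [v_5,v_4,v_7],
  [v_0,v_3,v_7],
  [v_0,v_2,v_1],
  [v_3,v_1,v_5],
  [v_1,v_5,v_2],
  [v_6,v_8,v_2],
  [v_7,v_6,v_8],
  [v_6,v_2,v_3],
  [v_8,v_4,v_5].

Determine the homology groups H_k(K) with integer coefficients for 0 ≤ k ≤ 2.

Fix the vertex order v_0 < v_1 < v_2 < v_3 < v_4 < v_5 < v_6 < v_7 < v_8 and write every simplex with vertices in increasing order. Then dim K = 2 and the simplices of K are:

  0-simplices (9): [v_0], [v_1], [v_2], [v_3], [v_4], [v_5], [v_6], [v_7], [v_8]
  1-simplices (27): (27 of them)
  2-simplices (18): (18 of them)

so the chain groups are C_0 ≅ Z^9, C_1 ≅ Z^27, C_2 ≅ Z^18.

The boundary map ∂_1: C_1 → C_0 sends each edge [p,q] (with p < q) to q − p. For instance
  ∂[v_4,v_7] = [v_7] − [v_4].
This gives a 9×27 integer matrix of rank 8; reducing to Smith normal form yields diagonal entries (1,1,1,1,1,1,1,1).

The boundary map ∂_2: C_2 → C_1 maps a triangle to the signed sum of its edges. For instance
  ∂[v_4,v_5,v_7] = [v_5,v_7] − [v_4,v_7] + [v_4,v_5],
  ∂[v_4,v_5,v_8] = [v_5,v_8] − [v_4,v_8] + [v_4,v_5].
This gives a 27×18 integer matrix of rank 18; reducing to Smith normal form yields diagonal entries (1,1,1,1,1,1,1,1,1,1,1,1,1,1,1,1,1,2).

Now H_k = ker ∂_k / im ∂_{k+1}, so:

  H_0: rank C_0 − rank ∂_1 = 9 − 8 = 1, and the invariant factors of ∂_1 are all 1, so H_0 ≅ Z.
  H_1: rank ker ∂_1 − rank ∂_2 = (27 − 8) − 18 = 1, and ∂_2 has invariant factor 2 > 1, so H_1 ≅ Z ⊕ Z/2.
  H_2: rank ker ∂_2 − rank ∂_3 = (18 − 18) − 0 = 0, and there is no ∂_3, so H_2 ≅ 0.

H_0 = Z,  H_1 = Z ⊕ Z/2,  H_2 = 0.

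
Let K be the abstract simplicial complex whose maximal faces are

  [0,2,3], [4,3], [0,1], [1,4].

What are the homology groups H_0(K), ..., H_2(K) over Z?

H_0 = Z,  H_1 = Z,  H_2 = 0.

K has 5 vertices, 6 edges, 1 triangle.
rank ∂_0 = 0, rank ∂_1 = 4 ⇒ b_0 = 5 − 0 − 4 = 1; all invariant factors of ∂_1 are 1 so no torsion. So H_0 ≅ Z.
rank ∂_1 = 4, rank ∂_2 = 1 ⇒ b_1 = 6 − 4 − 1 = 1; all invariant factors of ∂_2 are 1 so no torsion. So H_1 ≅ Z.
rank ∂_2 = 1, rank ∂_3 = 0 ⇒ b_2 = 1 − 1 − 0 = 0. So H_2 ≅ 0.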